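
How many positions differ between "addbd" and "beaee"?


Comparing "addbd" and "beaee" position by position:
  Position 0: 'a' vs 'b' => DIFFER
  Position 1: 'd' vs 'e' => DIFFER
  Position 2: 'd' vs 'a' => DIFFER
  Position 3: 'b' vs 'e' => DIFFER
  Position 4: 'd' vs 'e' => DIFFER
Positions that differ: 5

5


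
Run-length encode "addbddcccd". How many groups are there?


Input: addbddcccd
Scanning for consecutive runs:
  Group 1: 'a' x 1 (positions 0-0)
  Group 2: 'd' x 2 (positions 1-2)
  Group 3: 'b' x 1 (positions 3-3)
  Group 4: 'd' x 2 (positions 4-5)
  Group 5: 'c' x 3 (positions 6-8)
  Group 6: 'd' x 1 (positions 9-9)
Total groups: 6

6


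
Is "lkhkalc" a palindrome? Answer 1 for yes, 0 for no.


Input: lkhkalc
Reversed: clakhkl
  Compare pos 0 ('l') with pos 6 ('c'): MISMATCH
  Compare pos 1 ('k') with pos 5 ('l'): MISMATCH
  Compare pos 2 ('h') with pos 4 ('a'): MISMATCH
Result: not a palindrome

0


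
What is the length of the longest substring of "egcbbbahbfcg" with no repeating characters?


Input: "egcbbbahbfcg"
Sliding window (track last position of each char):
  Position 0 ('e'): window [0,0] length 1 -- new best
  Position 1 ('g'): window [0,1] length 2 -- new best
  Position 2 ('c'): window [0,2] length 3 -- new best
  Position 3 ('b'): window [0,3] length 4 -- new best
  Position 4 ('b'): repeat (last at 3), move window start to 4
  Position 4 ('b'): window [4,4] length 1
  Position 5 ('b'): repeat (last at 4), move window start to 5
  Position 5 ('b'): window [5,5] length 1
  Position 6 ('a'): window [5,6] length 2
  Position 7 ('h'): window [5,7] length 3
  Position 8 ('b'): repeat (last at 5), move window start to 6
  Position 8 ('b'): window [6,8] length 3
  Position 9 ('f'): window [6,9] length 4
  Position 10 ('c'): window [6,10] length 5 -- new best
  Position 11 ('g'): window [6,11] length 6 -- new best
Longest substring with no repeats: "ahbfcg" with length 6

6


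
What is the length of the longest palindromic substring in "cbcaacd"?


Input: "cbcaacd"
Checking substrings for palindromes:
  [2:6] "caac" (len 4) => palindrome
  [0:3] "cbc" (len 3) => palindrome
  [3:5] "aa" (len 2) => palindrome
Longest palindromic substring: "caac" with length 4

4


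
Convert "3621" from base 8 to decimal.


Input: "3621" in base 8
Positional expansion:
  Digit '3' (value 3) x 8^3 = 1536
  Digit '6' (value 6) x 8^2 = 384
  Digit '2' (value 2) x 8^1 = 16
  Digit '1' (value 1) x 8^0 = 1
Sum = 1937

1937


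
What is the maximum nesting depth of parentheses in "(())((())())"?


Input: "(())((())())"
Tracking depth:
  Position 0 '(': depth becomes 1
  Position 1 '(': depth becomes 2
  Position 2 ')': depth becomes 1
  Position 3 ')': depth becomes 0
  Position 4 '(': depth becomes 1
  Position 5 '(': depth becomes 2
  Position 6 '(': depth becomes 3
  Position 7 ')': depth becomes 2
  Position 8 ')': depth becomes 1
  Position 9 '(': depth becomes 2
  Position 10 ')': depth becomes 1
  Position 11 ')': depth becomes 0
Maximum depth reached: 3

3


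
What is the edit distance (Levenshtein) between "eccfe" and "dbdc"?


Computing edit distance: "eccfe" -> "dbdc"
DP table:
           d    b    d    c
      0    1    2    3    4
  e   1    1    2    3    4
  c   2    2    2    3    3
  c   3    3    3    3    3
  f   4    4    4    4    4
  e   5    5    5    5    5
Edit distance = dp[5][4] = 5

5


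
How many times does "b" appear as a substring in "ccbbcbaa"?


Searching for "b" in "ccbbcbaa"
Scanning each position:
  Position 0: "c" => no
  Position 1: "c" => no
  Position 2: "b" => MATCH
  Position 3: "b" => MATCH
  Position 4: "c" => no
  Position 5: "b" => MATCH
  Position 6: "a" => no
  Position 7: "a" => no
Total occurrences: 3

3


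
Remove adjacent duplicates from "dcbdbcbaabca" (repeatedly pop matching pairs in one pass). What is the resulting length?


Input: dcbdbcbaabca
Stack-based adjacent duplicate removal:
  Read 'd': push. Stack: d
  Read 'c': push. Stack: dc
  Read 'b': push. Stack: dcb
  Read 'd': push. Stack: dcbd
  Read 'b': push. Stack: dcbdb
  Read 'c': push. Stack: dcbdbc
  Read 'b': push. Stack: dcbdbcb
  Read 'a': push. Stack: dcbdbcba
  Read 'a': matches stack top 'a' => pop. Stack: dcbdbcb
  Read 'b': matches stack top 'b' => pop. Stack: dcbdbc
  Read 'c': matches stack top 'c' => pop. Stack: dcbdb
  Read 'a': push. Stack: dcbdba
Final stack: "dcbdba" (length 6)

6


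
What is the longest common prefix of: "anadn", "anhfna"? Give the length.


Words: anadn, anhfna
  Position 0: all 'a' => match
  Position 1: all 'n' => match
  Position 2: ('a', 'h') => mismatch, stop
LCP = "an" (length 2)

2


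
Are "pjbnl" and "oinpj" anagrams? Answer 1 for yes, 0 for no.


Strings: "pjbnl", "oinpj"
Sorted first:  bjlnp
Sorted second: ijnop
Differ at position 0: 'b' vs 'i' => not anagrams

0


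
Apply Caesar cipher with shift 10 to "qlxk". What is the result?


Caesar cipher: shift "qlxk" by 10
  'q' (pos 16) + 10 = pos 0 = 'a'
  'l' (pos 11) + 10 = pos 21 = 'v'
  'x' (pos 23) + 10 = pos 7 = 'h'
  'k' (pos 10) + 10 = pos 20 = 'u'
Result: avhu

avhu


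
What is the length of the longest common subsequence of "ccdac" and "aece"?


LCS of "ccdac" and "aece"
DP table:
           a    e    c    e
      0    0    0    0    0
  c   0    0    0    1    1
  c   0    0    0    1    1
  d   0    0    0    1    1
  a   0    1    1    1    1
  c   0    1    1    2    2
LCS length = dp[5][4] = 2

2


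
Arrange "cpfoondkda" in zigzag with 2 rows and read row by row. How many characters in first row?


Zigzag "cpfoondkda" into 2 rows:
Placing characters:
  'c' => row 0
  'p' => row 1
  'f' => row 0
  'o' => row 1
  'o' => row 0
  'n' => row 1
  'd' => row 0
  'k' => row 1
  'd' => row 0
  'a' => row 1
Rows:
  Row 0: "cfodd"
  Row 1: "ponka"
First row length: 5

5


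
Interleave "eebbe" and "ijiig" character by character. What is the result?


Interleaving "eebbe" and "ijiig":
  Position 0: 'e' from first, 'i' from second => "ei"
  Position 1: 'e' from first, 'j' from second => "ej"
  Position 2: 'b' from first, 'i' from second => "bi"
  Position 3: 'b' from first, 'i' from second => "bi"
  Position 4: 'e' from first, 'g' from second => "eg"
Result: eiejbibieg

eiejbibieg


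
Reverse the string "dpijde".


Input: dpijde
Reading characters right to left:
  Position 5: 'e'
  Position 4: 'd'
  Position 3: 'j'
  Position 2: 'i'
  Position 1: 'p'
  Position 0: 'd'
Reversed: edjipd

edjipd


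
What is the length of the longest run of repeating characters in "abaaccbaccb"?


Input: "abaaccbaccb"
Scanning for longest run:
  Position 1 ('b'): new char, reset run to 1
  Position 2 ('a'): new char, reset run to 1
  Position 3 ('a'): continues run of 'a', length=2
  Position 4 ('c'): new char, reset run to 1
  Position 5 ('c'): continues run of 'c', length=2
  Position 6 ('b'): new char, reset run to 1
  Position 7 ('a'): new char, reset run to 1
  Position 8 ('c'): new char, reset run to 1
  Position 9 ('c'): continues run of 'c', length=2
  Position 10 ('b'): new char, reset run to 1
Longest run: 'a' with length 2

2


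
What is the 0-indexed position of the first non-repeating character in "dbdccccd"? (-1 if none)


Input: dbdccccd
Character frequencies:
  'b': 1
  'c': 4
  'd': 3
Scanning left to right for freq == 1:
  Position 0 ('d'): freq=3, skip
  Position 1 ('b'): unique! => answer = 1

1


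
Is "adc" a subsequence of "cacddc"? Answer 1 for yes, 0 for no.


Check if "adc" is a subsequence of "cacddc"
Greedy scan:
  Position 0 ('c'): no match needed
  Position 1 ('a'): matches sub[0] = 'a'
  Position 2 ('c'): no match needed
  Position 3 ('d'): matches sub[1] = 'd'
  Position 4 ('d'): no match needed
  Position 5 ('c'): matches sub[2] = 'c'
All 3 characters matched => is a subsequence

1


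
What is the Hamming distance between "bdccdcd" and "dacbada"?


Comparing "bdccdcd" and "dacbada" position by position:
  Position 0: 'b' vs 'd' => differ
  Position 1: 'd' vs 'a' => differ
  Position 2: 'c' vs 'c' => same
  Position 3: 'c' vs 'b' => differ
  Position 4: 'd' vs 'a' => differ
  Position 5: 'c' vs 'd' => differ
  Position 6: 'd' vs 'a' => differ
Total differences (Hamming distance): 6

6


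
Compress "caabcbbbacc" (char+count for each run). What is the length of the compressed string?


Input: caabcbbbacc
Runs:
  'c' x 1 => "c1"
  'a' x 2 => "a2"
  'b' x 1 => "b1"
  'c' x 1 => "c1"
  'b' x 3 => "b3"
  'a' x 1 => "a1"
  'c' x 2 => "c2"
Compressed: "c1a2b1c1b3a1c2"
Compressed length: 14

14


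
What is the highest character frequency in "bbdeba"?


Input: bbdeba
Character counts:
  'a': 1
  'b': 3
  'd': 1
  'e': 1
Maximum frequency: 3

3


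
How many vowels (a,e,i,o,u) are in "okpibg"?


Input: okpibg
Checking each character:
  'o' at position 0: vowel (running total: 1)
  'k' at position 1: consonant
  'p' at position 2: consonant
  'i' at position 3: vowel (running total: 2)
  'b' at position 4: consonant
  'g' at position 5: consonant
Total vowels: 2

2


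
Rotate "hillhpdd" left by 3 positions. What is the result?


Input: "hillhpdd", rotate left by 3
First 3 characters: "hil"
Remaining characters: "lhpdd"
Concatenate remaining + first: "lhpdd" + "hil" = "lhpddhil"

lhpddhil


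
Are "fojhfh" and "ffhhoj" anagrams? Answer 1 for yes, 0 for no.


Strings: "fojhfh", "ffhhoj"
Sorted first:  ffhhjo
Sorted second: ffhhjo
Sorted forms match => anagrams

1


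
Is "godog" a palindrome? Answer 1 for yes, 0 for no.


Input: godog
Reversed: godog
  Compare pos 0 ('g') with pos 4 ('g'): match
  Compare pos 1 ('o') with pos 3 ('o'): match
Result: palindrome

1


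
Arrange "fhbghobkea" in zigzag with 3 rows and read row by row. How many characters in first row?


Zigzag "fhbghobkea" into 3 rows:
Placing characters:
  'f' => row 0
  'h' => row 1
  'b' => row 2
  'g' => row 1
  'h' => row 0
  'o' => row 1
  'b' => row 2
  'k' => row 1
  'e' => row 0
  'a' => row 1
Rows:
  Row 0: "fhe"
  Row 1: "hgoka"
  Row 2: "bb"
First row length: 3

3


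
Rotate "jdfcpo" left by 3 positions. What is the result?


Input: "jdfcpo", rotate left by 3
First 3 characters: "jdf"
Remaining characters: "cpo"
Concatenate remaining + first: "cpo" + "jdf" = "cpojdf"

cpojdf


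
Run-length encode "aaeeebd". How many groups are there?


Input: aaeeebd
Scanning for consecutive runs:
  Group 1: 'a' x 2 (positions 0-1)
  Group 2: 'e' x 3 (positions 2-4)
  Group 3: 'b' x 1 (positions 5-5)
  Group 4: 'd' x 1 (positions 6-6)
Total groups: 4

4


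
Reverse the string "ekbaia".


Input: ekbaia
Reading characters right to left:
  Position 5: 'a'
  Position 4: 'i'
  Position 3: 'a'
  Position 2: 'b'
  Position 1: 'k'
  Position 0: 'e'
Reversed: aiabke

aiabke


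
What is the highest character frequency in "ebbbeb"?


Input: ebbbeb
Character counts:
  'b': 4
  'e': 2
Maximum frequency: 4

4


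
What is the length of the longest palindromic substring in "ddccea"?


Input: "ddccea"
Checking substrings for palindromes:
  [0:2] "dd" (len 2) => palindrome
  [2:4] "cc" (len 2) => palindrome
Longest palindromic substring: "dd" with length 2

2


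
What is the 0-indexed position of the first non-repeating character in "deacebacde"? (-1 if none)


Input: deacebacde
Character frequencies:
  'a': 2
  'b': 1
  'c': 2
  'd': 2
  'e': 3
Scanning left to right for freq == 1:
  Position 0 ('d'): freq=2, skip
  Position 1 ('e'): freq=3, skip
  Position 2 ('a'): freq=2, skip
  Position 3 ('c'): freq=2, skip
  Position 4 ('e'): freq=3, skip
  Position 5 ('b'): unique! => answer = 5

5


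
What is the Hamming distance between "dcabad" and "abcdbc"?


Comparing "dcabad" and "abcdbc" position by position:
  Position 0: 'd' vs 'a' => differ
  Position 1: 'c' vs 'b' => differ
  Position 2: 'a' vs 'c' => differ
  Position 3: 'b' vs 'd' => differ
  Position 4: 'a' vs 'b' => differ
  Position 5: 'd' vs 'c' => differ
Total differences (Hamming distance): 6

6


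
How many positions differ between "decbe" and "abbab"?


Comparing "decbe" and "abbab" position by position:
  Position 0: 'd' vs 'a' => DIFFER
  Position 1: 'e' vs 'b' => DIFFER
  Position 2: 'c' vs 'b' => DIFFER
  Position 3: 'b' vs 'a' => DIFFER
  Position 4: 'e' vs 'b' => DIFFER
Positions that differ: 5

5


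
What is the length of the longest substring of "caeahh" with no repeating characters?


Input: "caeahh"
Sliding window (track last position of each char):
  Position 0 ('c'): window [0,0] length 1 -- new best
  Position 1 ('a'): window [0,1] length 2 -- new best
  Position 2 ('e'): window [0,2] length 3 -- new best
  Position 3 ('a'): repeat (last at 1), move window start to 2
  Position 3 ('a'): window [2,3] length 2
  Position 4 ('h'): window [2,4] length 3
  Position 5 ('h'): repeat (last at 4), move window start to 5
  Position 5 ('h'): window [5,5] length 1
Longest substring with no repeats: "cae" with length 3

3


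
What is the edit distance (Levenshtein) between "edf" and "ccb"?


Computing edit distance: "edf" -> "ccb"
DP table:
           c    c    b
      0    1    2    3
  e   1    1    2    3
  d   2    2    2    3
  f   3    3    3    3
Edit distance = dp[3][3] = 3

3


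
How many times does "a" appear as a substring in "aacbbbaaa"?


Searching for "a" in "aacbbbaaa"
Scanning each position:
  Position 0: "a" => MATCH
  Position 1: "a" => MATCH
  Position 2: "c" => no
  Position 3: "b" => no
  Position 4: "b" => no
  Position 5: "b" => no
  Position 6: "a" => MATCH
  Position 7: "a" => MATCH
  Position 8: "a" => MATCH
Total occurrences: 5

5


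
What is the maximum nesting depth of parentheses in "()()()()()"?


Input: "()()()()()"
Tracking depth:
  Position 0 '(': depth becomes 1
  Position 1 ')': depth becomes 0
  Position 2 '(': depth becomes 1
  Position 3 ')': depth becomes 0
  Position 4 '(': depth becomes 1
  Position 5 ')': depth becomes 0
  Position 6 '(': depth becomes 1
  Position 7 ')': depth becomes 0
  Position 8 '(': depth becomes 1
  Position 9 ')': depth becomes 0
Maximum depth reached: 1

1


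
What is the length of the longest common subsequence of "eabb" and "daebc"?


LCS of "eabb" and "daebc"
DP table:
           d    a    e    b    c
      0    0    0    0    0    0
  e   0    0    0    1    1    1
  a   0    0    1    1    1    1
  b   0    0    1    1    2    2
  b   0    0    1    1    2    2
LCS length = dp[4][5] = 2

2


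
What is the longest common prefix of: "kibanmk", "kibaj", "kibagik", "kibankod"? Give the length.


Words: kibanmk, kibaj, kibagik, kibankod
  Position 0: all 'k' => match
  Position 1: all 'i' => match
  Position 2: all 'b' => match
  Position 3: all 'a' => match
  Position 4: ('n', 'j', 'g', 'n') => mismatch, stop
LCP = "kiba" (length 4)

4


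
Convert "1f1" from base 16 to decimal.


Input: "1f1" in base 16
Positional expansion:
  Digit '1' (value 1) x 16^2 = 256
  Digit 'f' (value 15) x 16^1 = 240
  Digit '1' (value 1) x 16^0 = 1
Sum = 497

497


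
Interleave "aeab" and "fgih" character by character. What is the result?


Interleaving "aeab" and "fgih":
  Position 0: 'a' from first, 'f' from second => "af"
  Position 1: 'e' from first, 'g' from second => "eg"
  Position 2: 'a' from first, 'i' from second => "ai"
  Position 3: 'b' from first, 'h' from second => "bh"
Result: afegaibh

afegaibh


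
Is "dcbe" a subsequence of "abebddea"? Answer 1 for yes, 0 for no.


Check if "dcbe" is a subsequence of "abebddea"
Greedy scan:
  Position 0 ('a'): no match needed
  Position 1 ('b'): no match needed
  Position 2 ('e'): no match needed
  Position 3 ('b'): no match needed
  Position 4 ('d'): matches sub[0] = 'd'
  Position 5 ('d'): no match needed
  Position 6 ('e'): no match needed
  Position 7 ('a'): no match needed
Only matched 1/4 characters => not a subsequence

0


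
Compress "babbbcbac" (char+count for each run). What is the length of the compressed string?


Input: babbbcbac
Runs:
  'b' x 1 => "b1"
  'a' x 1 => "a1"
  'b' x 3 => "b3"
  'c' x 1 => "c1"
  'b' x 1 => "b1"
  'a' x 1 => "a1"
  'c' x 1 => "c1"
Compressed: "b1a1b3c1b1a1c1"
Compressed length: 14

14


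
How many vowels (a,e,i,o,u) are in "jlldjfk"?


Input: jlldjfk
Checking each character:
  'j' at position 0: consonant
  'l' at position 1: consonant
  'l' at position 2: consonant
  'd' at position 3: consonant
  'j' at position 4: consonant
  'f' at position 5: consonant
  'k' at position 6: consonant
Total vowels: 0

0


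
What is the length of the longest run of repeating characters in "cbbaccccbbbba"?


Input: "cbbaccccbbbba"
Scanning for longest run:
  Position 1 ('b'): new char, reset run to 1
  Position 2 ('b'): continues run of 'b', length=2
  Position 3 ('a'): new char, reset run to 1
  Position 4 ('c'): new char, reset run to 1
  Position 5 ('c'): continues run of 'c', length=2
  Position 6 ('c'): continues run of 'c', length=3
  Position 7 ('c'): continues run of 'c', length=4
  Position 8 ('b'): new char, reset run to 1
  Position 9 ('b'): continues run of 'b', length=2
  Position 10 ('b'): continues run of 'b', length=3
  Position 11 ('b'): continues run of 'b', length=4
  Position 12 ('a'): new char, reset run to 1
Longest run: 'c' with length 4

4


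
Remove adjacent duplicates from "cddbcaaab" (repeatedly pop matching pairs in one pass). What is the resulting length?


Input: cddbcaaab
Stack-based adjacent duplicate removal:
  Read 'c': push. Stack: c
  Read 'd': push. Stack: cd
  Read 'd': matches stack top 'd' => pop. Stack: c
  Read 'b': push. Stack: cb
  Read 'c': push. Stack: cbc
  Read 'a': push. Stack: cbca
  Read 'a': matches stack top 'a' => pop. Stack: cbc
  Read 'a': push. Stack: cbca
  Read 'b': push. Stack: cbcab
Final stack: "cbcab" (length 5)

5


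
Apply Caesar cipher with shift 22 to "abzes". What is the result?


Caesar cipher: shift "abzes" by 22
  'a' (pos 0) + 22 = pos 22 = 'w'
  'b' (pos 1) + 22 = pos 23 = 'x'
  'z' (pos 25) + 22 = pos 21 = 'v'
  'e' (pos 4) + 22 = pos 0 = 'a'
  's' (pos 18) + 22 = pos 14 = 'o'
Result: wxvao

wxvao


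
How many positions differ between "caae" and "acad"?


Comparing "caae" and "acad" position by position:
  Position 0: 'c' vs 'a' => DIFFER
  Position 1: 'a' vs 'c' => DIFFER
  Position 2: 'a' vs 'a' => same
  Position 3: 'e' vs 'd' => DIFFER
Positions that differ: 3

3


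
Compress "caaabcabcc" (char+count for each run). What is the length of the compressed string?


Input: caaabcabcc
Runs:
  'c' x 1 => "c1"
  'a' x 3 => "a3"
  'b' x 1 => "b1"
  'c' x 1 => "c1"
  'a' x 1 => "a1"
  'b' x 1 => "b1"
  'c' x 2 => "c2"
Compressed: "c1a3b1c1a1b1c2"
Compressed length: 14

14


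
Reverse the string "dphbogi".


Input: dphbogi
Reading characters right to left:
  Position 6: 'i'
  Position 5: 'g'
  Position 4: 'o'
  Position 3: 'b'
  Position 2: 'h'
  Position 1: 'p'
  Position 0: 'd'
Reversed: igobhpd

igobhpd


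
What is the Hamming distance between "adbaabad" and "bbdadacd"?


Comparing "adbaabad" and "bbdadacd" position by position:
  Position 0: 'a' vs 'b' => differ
  Position 1: 'd' vs 'b' => differ
  Position 2: 'b' vs 'd' => differ
  Position 3: 'a' vs 'a' => same
  Position 4: 'a' vs 'd' => differ
  Position 5: 'b' vs 'a' => differ
  Position 6: 'a' vs 'c' => differ
  Position 7: 'd' vs 'd' => same
Total differences (Hamming distance): 6

6


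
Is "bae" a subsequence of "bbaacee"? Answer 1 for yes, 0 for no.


Check if "bae" is a subsequence of "bbaacee"
Greedy scan:
  Position 0 ('b'): matches sub[0] = 'b'
  Position 1 ('b'): no match needed
  Position 2 ('a'): matches sub[1] = 'a'
  Position 3 ('a'): no match needed
  Position 4 ('c'): no match needed
  Position 5 ('e'): matches sub[2] = 'e'
  Position 6 ('e'): no match needed
All 3 characters matched => is a subsequence

1


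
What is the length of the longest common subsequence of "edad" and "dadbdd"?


LCS of "edad" and "dadbdd"
DP table:
           d    a    d    b    d    d
      0    0    0    0    0    0    0
  e   0    0    0    0    0    0    0
  d   0    1    1    1    1    1    1
  a   0    1    2    2    2    2    2
  d   0    1    2    3    3    3    3
LCS length = dp[4][6] = 3

3


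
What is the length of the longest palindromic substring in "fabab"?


Input: "fabab"
Checking substrings for palindromes:
  [1:4] "aba" (len 3) => palindrome
  [2:5] "bab" (len 3) => palindrome
Longest palindromic substring: "aba" with length 3

3


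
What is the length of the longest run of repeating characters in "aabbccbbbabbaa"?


Input: "aabbccbbbabbaa"
Scanning for longest run:
  Position 1 ('a'): continues run of 'a', length=2
  Position 2 ('b'): new char, reset run to 1
  Position 3 ('b'): continues run of 'b', length=2
  Position 4 ('c'): new char, reset run to 1
  Position 5 ('c'): continues run of 'c', length=2
  Position 6 ('b'): new char, reset run to 1
  Position 7 ('b'): continues run of 'b', length=2
  Position 8 ('b'): continues run of 'b', length=3
  Position 9 ('a'): new char, reset run to 1
  Position 10 ('b'): new char, reset run to 1
  Position 11 ('b'): continues run of 'b', length=2
  Position 12 ('a'): new char, reset run to 1
  Position 13 ('a'): continues run of 'a', length=2
Longest run: 'b' with length 3

3


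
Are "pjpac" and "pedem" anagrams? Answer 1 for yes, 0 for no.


Strings: "pjpac", "pedem"
Sorted first:  acjpp
Sorted second: deemp
Differ at position 0: 'a' vs 'd' => not anagrams

0


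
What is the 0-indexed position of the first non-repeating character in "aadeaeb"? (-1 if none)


Input: aadeaeb
Character frequencies:
  'a': 3
  'b': 1
  'd': 1
  'e': 2
Scanning left to right for freq == 1:
  Position 0 ('a'): freq=3, skip
  Position 1 ('a'): freq=3, skip
  Position 2 ('d'): unique! => answer = 2

2


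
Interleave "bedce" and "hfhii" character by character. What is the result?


Interleaving "bedce" and "hfhii":
  Position 0: 'b' from first, 'h' from second => "bh"
  Position 1: 'e' from first, 'f' from second => "ef"
  Position 2: 'd' from first, 'h' from second => "dh"
  Position 3: 'c' from first, 'i' from second => "ci"
  Position 4: 'e' from first, 'i' from second => "ei"
Result: bhefdhciei

bhefdhciei


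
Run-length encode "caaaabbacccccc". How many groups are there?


Input: caaaabbacccccc
Scanning for consecutive runs:
  Group 1: 'c' x 1 (positions 0-0)
  Group 2: 'a' x 4 (positions 1-4)
  Group 3: 'b' x 2 (positions 5-6)
  Group 4: 'a' x 1 (positions 7-7)
  Group 5: 'c' x 6 (positions 8-13)
Total groups: 5

5


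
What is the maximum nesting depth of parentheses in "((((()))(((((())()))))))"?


Input: "((((()))(((((())()))))))"
Tracking depth:
  Position 0 '(': depth becomes 1
  Position 1 '(': depth becomes 2
  Position 2 '(': depth becomes 3
  Position 3 '(': depth becomes 4
  Position 4 '(': depth becomes 5
  Position 5 ')': depth becomes 4
  Position 6 ')': depth becomes 3
  Position 7 ')': depth becomes 2
  Position 8 '(': depth becomes 3
  Position 9 '(': depth becomes 4
  Position 10 '(': depth becomes 5
  Position 11 '(': depth becomes 6
  Position 12 '(': depth becomes 7
  Position 13 '(': depth becomes 8
  Position 14 ')': depth becomes 7
  Position 15 ')': depth becomes 6
  Position 16 '(': depth becomes 7
  Position 17 ')': depth becomes 6
  Position 18 ')': depth becomes 5
  Position 19 ')': depth becomes 4
  Position 20 ')': depth becomes 3
  Position 21 ')': depth becomes 2
  Position 22 ')': depth becomes 1
  Position 23 ')': depth becomes 0
Maximum depth reached: 8

8


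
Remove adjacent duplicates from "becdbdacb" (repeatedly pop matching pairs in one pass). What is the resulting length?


Input: becdbdacb
Stack-based adjacent duplicate removal:
  Read 'b': push. Stack: b
  Read 'e': push. Stack: be
  Read 'c': push. Stack: bec
  Read 'd': push. Stack: becd
  Read 'b': push. Stack: becdb
  Read 'd': push. Stack: becdbd
  Read 'a': push. Stack: becdbda
  Read 'c': push. Stack: becdbdac
  Read 'b': push. Stack: becdbdacb
Final stack: "becdbdacb" (length 9)

9


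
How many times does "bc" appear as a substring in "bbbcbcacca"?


Searching for "bc" in "bbbcbcacca"
Scanning each position:
  Position 0: "bb" => no
  Position 1: "bb" => no
  Position 2: "bc" => MATCH
  Position 3: "cb" => no
  Position 4: "bc" => MATCH
  Position 5: "ca" => no
  Position 6: "ac" => no
  Position 7: "cc" => no
  Position 8: "ca" => no
Total occurrences: 2

2


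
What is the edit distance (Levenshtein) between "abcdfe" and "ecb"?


Computing edit distance: "abcdfe" -> "ecb"
DP table:
           e    c    b
      0    1    2    3
  a   1    1    2    3
  b   2    2    2    2
  c   3    3    2    3
  d   4    4    3    3
  f   5    5    4    4
  e   6    5    5    5
Edit distance = dp[6][3] = 5

5


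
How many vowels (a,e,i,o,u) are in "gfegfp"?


Input: gfegfp
Checking each character:
  'g' at position 0: consonant
  'f' at position 1: consonant
  'e' at position 2: vowel (running total: 1)
  'g' at position 3: consonant
  'f' at position 4: consonant
  'p' at position 5: consonant
Total vowels: 1

1


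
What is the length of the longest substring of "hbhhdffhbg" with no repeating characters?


Input: "hbhhdffhbg"
Sliding window (track last position of each char):
  Position 0 ('h'): window [0,0] length 1 -- new best
  Position 1 ('b'): window [0,1] length 2 -- new best
  Position 2 ('h'): repeat (last at 0), move window start to 1
  Position 2 ('h'): window [1,2] length 2
  Position 3 ('h'): repeat (last at 2), move window start to 3
  Position 3 ('h'): window [3,3] length 1
  Position 4 ('d'): window [3,4] length 2
  Position 5 ('f'): window [3,5] length 3 -- new best
  Position 6 ('f'): repeat (last at 5), move window start to 6
  Position 6 ('f'): window [6,6] length 1
  Position 7 ('h'): window [6,7] length 2
  Position 8 ('b'): window [6,8] length 3
  Position 9 ('g'): window [6,9] length 4 -- new best
Longest substring with no repeats: "fhbg" with length 4

4


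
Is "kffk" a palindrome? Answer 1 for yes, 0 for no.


Input: kffk
Reversed: kffk
  Compare pos 0 ('k') with pos 3 ('k'): match
  Compare pos 1 ('f') with pos 2 ('f'): match
Result: palindrome

1


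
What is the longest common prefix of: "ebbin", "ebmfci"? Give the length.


Words: ebbin, ebmfci
  Position 0: all 'e' => match
  Position 1: all 'b' => match
  Position 2: ('b', 'm') => mismatch, stop
LCP = "eb" (length 2)

2


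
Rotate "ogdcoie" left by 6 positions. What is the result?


Input: "ogdcoie", rotate left by 6
First 6 characters: "ogdcoi"
Remaining characters: "e"
Concatenate remaining + first: "e" + "ogdcoi" = "eogdcoi"

eogdcoi


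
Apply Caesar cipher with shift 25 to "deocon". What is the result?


Caesar cipher: shift "deocon" by 25
  'd' (pos 3) + 25 = pos 2 = 'c'
  'e' (pos 4) + 25 = pos 3 = 'd'
  'o' (pos 14) + 25 = pos 13 = 'n'
  'c' (pos 2) + 25 = pos 1 = 'b'
  'o' (pos 14) + 25 = pos 13 = 'n'
  'n' (pos 13) + 25 = pos 12 = 'm'
Result: cdnbnm

cdnbnm


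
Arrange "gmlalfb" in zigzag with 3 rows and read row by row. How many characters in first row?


Zigzag "gmlalfb" into 3 rows:
Placing characters:
  'g' => row 0
  'm' => row 1
  'l' => row 2
  'a' => row 1
  'l' => row 0
  'f' => row 1
  'b' => row 2
Rows:
  Row 0: "gl"
  Row 1: "maf"
  Row 2: "lb"
First row length: 2

2


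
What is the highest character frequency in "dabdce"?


Input: dabdce
Character counts:
  'a': 1
  'b': 1
  'c': 1
  'd': 2
  'e': 1
Maximum frequency: 2

2


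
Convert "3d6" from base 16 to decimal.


Input: "3d6" in base 16
Positional expansion:
  Digit '3' (value 3) x 16^2 = 768
  Digit 'd' (value 13) x 16^1 = 208
  Digit '6' (value 6) x 16^0 = 6
Sum = 982

982


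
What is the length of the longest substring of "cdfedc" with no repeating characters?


Input: "cdfedc"
Sliding window (track last position of each char):
  Position 0 ('c'): window [0,0] length 1 -- new best
  Position 1 ('d'): window [0,1] length 2 -- new best
  Position 2 ('f'): window [0,2] length 3 -- new best
  Position 3 ('e'): window [0,3] length 4 -- new best
  Position 4 ('d'): repeat (last at 1), move window start to 2
  Position 4 ('d'): window [2,4] length 3
  Position 5 ('c'): window [2,5] length 4
Longest substring with no repeats: "cdfe" with length 4

4


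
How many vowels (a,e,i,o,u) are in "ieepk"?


Input: ieepk
Checking each character:
  'i' at position 0: vowel (running total: 1)
  'e' at position 1: vowel (running total: 2)
  'e' at position 2: vowel (running total: 3)
  'p' at position 3: consonant
  'k' at position 4: consonant
Total vowels: 3

3


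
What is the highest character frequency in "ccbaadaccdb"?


Input: ccbaadaccdb
Character counts:
  'a': 3
  'b': 2
  'c': 4
  'd': 2
Maximum frequency: 4

4


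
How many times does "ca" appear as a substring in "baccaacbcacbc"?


Searching for "ca" in "baccaacbcacbc"
Scanning each position:
  Position 0: "ba" => no
  Position 1: "ac" => no
  Position 2: "cc" => no
  Position 3: "ca" => MATCH
  Position 4: "aa" => no
  Position 5: "ac" => no
  Position 6: "cb" => no
  Position 7: "bc" => no
  Position 8: "ca" => MATCH
  Position 9: "ac" => no
  Position 10: "cb" => no
  Position 11: "bc" => no
Total occurrences: 2

2


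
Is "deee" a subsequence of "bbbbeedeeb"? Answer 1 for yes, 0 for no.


Check if "deee" is a subsequence of "bbbbeedeeb"
Greedy scan:
  Position 0 ('b'): no match needed
  Position 1 ('b'): no match needed
  Position 2 ('b'): no match needed
  Position 3 ('b'): no match needed
  Position 4 ('e'): no match needed
  Position 5 ('e'): no match needed
  Position 6 ('d'): matches sub[0] = 'd'
  Position 7 ('e'): matches sub[1] = 'e'
  Position 8 ('e'): matches sub[2] = 'e'
  Position 9 ('b'): no match needed
Only matched 3/4 characters => not a subsequence

0


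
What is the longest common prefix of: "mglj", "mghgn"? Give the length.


Words: mglj, mghgn
  Position 0: all 'm' => match
  Position 1: all 'g' => match
  Position 2: ('l', 'h') => mismatch, stop
LCP = "mg" (length 2)

2


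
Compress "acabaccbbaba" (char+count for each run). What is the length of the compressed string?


Input: acabaccbbaba
Runs:
  'a' x 1 => "a1"
  'c' x 1 => "c1"
  'a' x 1 => "a1"
  'b' x 1 => "b1"
  'a' x 1 => "a1"
  'c' x 2 => "c2"
  'b' x 2 => "b2"
  'a' x 1 => "a1"
  'b' x 1 => "b1"
  'a' x 1 => "a1"
Compressed: "a1c1a1b1a1c2b2a1b1a1"
Compressed length: 20

20


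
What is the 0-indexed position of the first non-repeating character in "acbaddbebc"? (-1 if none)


Input: acbaddbebc
Character frequencies:
  'a': 2
  'b': 3
  'c': 2
  'd': 2
  'e': 1
Scanning left to right for freq == 1:
  Position 0 ('a'): freq=2, skip
  Position 1 ('c'): freq=2, skip
  Position 2 ('b'): freq=3, skip
  Position 3 ('a'): freq=2, skip
  Position 4 ('d'): freq=2, skip
  Position 5 ('d'): freq=2, skip
  Position 6 ('b'): freq=3, skip
  Position 7 ('e'): unique! => answer = 7

7


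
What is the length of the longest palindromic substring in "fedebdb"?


Input: "fedebdb"
Checking substrings for palindromes:
  [1:4] "ede" (len 3) => palindrome
  [4:7] "bdb" (len 3) => palindrome
Longest palindromic substring: "ede" with length 3

3


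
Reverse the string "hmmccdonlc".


Input: hmmccdonlc
Reading characters right to left:
  Position 9: 'c'
  Position 8: 'l'
  Position 7: 'n'
  Position 6: 'o'
  Position 5: 'd'
  Position 4: 'c'
  Position 3: 'c'
  Position 2: 'm'
  Position 1: 'm'
  Position 0: 'h'
Reversed: clnodccmmh

clnodccmmh


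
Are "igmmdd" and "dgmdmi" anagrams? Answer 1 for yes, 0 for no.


Strings: "igmmdd", "dgmdmi"
Sorted first:  ddgimm
Sorted second: ddgimm
Sorted forms match => anagrams

1


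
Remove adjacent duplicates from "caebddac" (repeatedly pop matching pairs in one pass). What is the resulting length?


Input: caebddac
Stack-based adjacent duplicate removal:
  Read 'c': push. Stack: c
  Read 'a': push. Stack: ca
  Read 'e': push. Stack: cae
  Read 'b': push. Stack: caeb
  Read 'd': push. Stack: caebd
  Read 'd': matches stack top 'd' => pop. Stack: caeb
  Read 'a': push. Stack: caeba
  Read 'c': push. Stack: caebac
Final stack: "caebac" (length 6)

6


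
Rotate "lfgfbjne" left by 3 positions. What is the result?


Input: "lfgfbjne", rotate left by 3
First 3 characters: "lfg"
Remaining characters: "fbjne"
Concatenate remaining + first: "fbjne" + "lfg" = "fbjnelfg"

fbjnelfg


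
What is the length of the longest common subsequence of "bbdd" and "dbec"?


LCS of "bbdd" and "dbec"
DP table:
           d    b    e    c
      0    0    0    0    0
  b   0    0    1    1    1
  b   0    0    1    1    1
  d   0    1    1    1    1
  d   0    1    1    1    1
LCS length = dp[4][4] = 1

1


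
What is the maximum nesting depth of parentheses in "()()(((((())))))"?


Input: "()()(((((())))))"
Tracking depth:
  Position 0 '(': depth becomes 1
  Position 1 ')': depth becomes 0
  Position 2 '(': depth becomes 1
  Position 3 ')': depth becomes 0
  Position 4 '(': depth becomes 1
  Position 5 '(': depth becomes 2
  Position 6 '(': depth becomes 3
  Position 7 '(': depth becomes 4
  Position 8 '(': depth becomes 5
  Position 9 '(': depth becomes 6
  Position 10 ')': depth becomes 5
  Position 11 ')': depth becomes 4
  Position 12 ')': depth becomes 3
  Position 13 ')': depth becomes 2
  Position 14 ')': depth becomes 1
  Position 15 ')': depth becomes 0
Maximum depth reached: 6

6


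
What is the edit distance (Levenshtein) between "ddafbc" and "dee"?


Computing edit distance: "ddafbc" -> "dee"
DP table:
           d    e    e
      0    1    2    3
  d   1    0    1    2
  d   2    1    1    2
  a   3    2    2    2
  f   4    3    3    3
  b   5    4    4    4
  c   6    5    5    5
Edit distance = dp[6][3] = 5

5


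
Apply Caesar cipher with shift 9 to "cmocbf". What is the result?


Caesar cipher: shift "cmocbf" by 9
  'c' (pos 2) + 9 = pos 11 = 'l'
  'm' (pos 12) + 9 = pos 21 = 'v'
  'o' (pos 14) + 9 = pos 23 = 'x'
  'c' (pos 2) + 9 = pos 11 = 'l'
  'b' (pos 1) + 9 = pos 10 = 'k'
  'f' (pos 5) + 9 = pos 14 = 'o'
Result: lvxlko

lvxlko


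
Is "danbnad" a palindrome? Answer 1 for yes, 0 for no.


Input: danbnad
Reversed: danbnad
  Compare pos 0 ('d') with pos 6 ('d'): match
  Compare pos 1 ('a') with pos 5 ('a'): match
  Compare pos 2 ('n') with pos 4 ('n'): match
Result: palindrome

1


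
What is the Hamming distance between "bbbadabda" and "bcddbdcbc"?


Comparing "bbbadabda" and "bcddbdcbc" position by position:
  Position 0: 'b' vs 'b' => same
  Position 1: 'b' vs 'c' => differ
  Position 2: 'b' vs 'd' => differ
  Position 3: 'a' vs 'd' => differ
  Position 4: 'd' vs 'b' => differ
  Position 5: 'a' vs 'd' => differ
  Position 6: 'b' vs 'c' => differ
  Position 7: 'd' vs 'b' => differ
  Position 8: 'a' vs 'c' => differ
Total differences (Hamming distance): 8

8


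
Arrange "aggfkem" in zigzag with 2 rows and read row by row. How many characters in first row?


Zigzag "aggfkem" into 2 rows:
Placing characters:
  'a' => row 0
  'g' => row 1
  'g' => row 0
  'f' => row 1
  'k' => row 0
  'e' => row 1
  'm' => row 0
Rows:
  Row 0: "agkm"
  Row 1: "gfe"
First row length: 4

4


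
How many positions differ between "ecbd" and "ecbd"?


Comparing "ecbd" and "ecbd" position by position:
  Position 0: 'e' vs 'e' => same
  Position 1: 'c' vs 'c' => same
  Position 2: 'b' vs 'b' => same
  Position 3: 'd' vs 'd' => same
Positions that differ: 0

0


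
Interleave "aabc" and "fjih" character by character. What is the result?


Interleaving "aabc" and "fjih":
  Position 0: 'a' from first, 'f' from second => "af"
  Position 1: 'a' from first, 'j' from second => "aj"
  Position 2: 'b' from first, 'i' from second => "bi"
  Position 3: 'c' from first, 'h' from second => "ch"
Result: afajbich

afajbich


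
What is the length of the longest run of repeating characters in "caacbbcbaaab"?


Input: "caacbbcbaaab"
Scanning for longest run:
  Position 1 ('a'): new char, reset run to 1
  Position 2 ('a'): continues run of 'a', length=2
  Position 3 ('c'): new char, reset run to 1
  Position 4 ('b'): new char, reset run to 1
  Position 5 ('b'): continues run of 'b', length=2
  Position 6 ('c'): new char, reset run to 1
  Position 7 ('b'): new char, reset run to 1
  Position 8 ('a'): new char, reset run to 1
  Position 9 ('a'): continues run of 'a', length=2
  Position 10 ('a'): continues run of 'a', length=3
  Position 11 ('b'): new char, reset run to 1
Longest run: 'a' with length 3

3


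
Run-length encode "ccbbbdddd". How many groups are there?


Input: ccbbbdddd
Scanning for consecutive runs:
  Group 1: 'c' x 2 (positions 0-1)
  Group 2: 'b' x 3 (positions 2-4)
  Group 3: 'd' x 4 (positions 5-8)
Total groups: 3

3


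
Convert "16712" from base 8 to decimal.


Input: "16712" in base 8
Positional expansion:
  Digit '1' (value 1) x 8^4 = 4096
  Digit '6' (value 6) x 8^3 = 3072
  Digit '7' (value 7) x 8^2 = 448
  Digit '1' (value 1) x 8^1 = 8
  Digit '2' (value 2) x 8^0 = 2
Sum = 7626

7626


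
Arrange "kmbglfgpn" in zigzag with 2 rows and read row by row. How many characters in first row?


Zigzag "kmbglfgpn" into 2 rows:
Placing characters:
  'k' => row 0
  'm' => row 1
  'b' => row 0
  'g' => row 1
  'l' => row 0
  'f' => row 1
  'g' => row 0
  'p' => row 1
  'n' => row 0
Rows:
  Row 0: "kblgn"
  Row 1: "mgfp"
First row length: 5

5


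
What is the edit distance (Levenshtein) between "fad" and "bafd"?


Computing edit distance: "fad" -> "bafd"
DP table:
           b    a    f    d
      0    1    2    3    4
  f   1    1    2    2    3
  a   2    2    1    2    3
  d   3    3    2    2    2
Edit distance = dp[3][4] = 2

2


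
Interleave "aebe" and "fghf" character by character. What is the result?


Interleaving "aebe" and "fghf":
  Position 0: 'a' from first, 'f' from second => "af"
  Position 1: 'e' from first, 'g' from second => "eg"
  Position 2: 'b' from first, 'h' from second => "bh"
  Position 3: 'e' from first, 'f' from second => "ef"
Result: afegbhef

afegbhef


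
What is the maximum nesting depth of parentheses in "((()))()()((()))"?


Input: "((()))()()((()))"
Tracking depth:
  Position 0 '(': depth becomes 1
  Position 1 '(': depth becomes 2
  Position 2 '(': depth becomes 3
  Position 3 ')': depth becomes 2
  Position 4 ')': depth becomes 1
  Position 5 ')': depth becomes 0
  Position 6 '(': depth becomes 1
  Position 7 ')': depth becomes 0
  Position 8 '(': depth becomes 1
  Position 9 ')': depth becomes 0
  Position 10 '(': depth becomes 1
  Position 11 '(': depth becomes 2
  Position 12 '(': depth becomes 3
  Position 13 ')': depth becomes 2
  Position 14 ')': depth becomes 1
  Position 15 ')': depth becomes 0
Maximum depth reached: 3

3


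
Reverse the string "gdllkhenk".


Input: gdllkhenk
Reading characters right to left:
  Position 8: 'k'
  Position 7: 'n'
  Position 6: 'e'
  Position 5: 'h'
  Position 4: 'k'
  Position 3: 'l'
  Position 2: 'l'
  Position 1: 'd'
  Position 0: 'g'
Reversed: knehklldg

knehklldg


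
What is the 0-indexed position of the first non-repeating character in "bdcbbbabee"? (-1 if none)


Input: bdcbbbabee
Character frequencies:
  'a': 1
  'b': 5
  'c': 1
  'd': 1
  'e': 2
Scanning left to right for freq == 1:
  Position 0 ('b'): freq=5, skip
  Position 1 ('d'): unique! => answer = 1

1


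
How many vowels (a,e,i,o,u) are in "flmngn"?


Input: flmngn
Checking each character:
  'f' at position 0: consonant
  'l' at position 1: consonant
  'm' at position 2: consonant
  'n' at position 3: consonant
  'g' at position 4: consonant
  'n' at position 5: consonant
Total vowels: 0

0


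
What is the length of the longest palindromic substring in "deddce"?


Input: "deddce"
Checking substrings for palindromes:
  [0:3] "ded" (len 3) => palindrome
  [2:4] "dd" (len 2) => palindrome
Longest palindromic substring: "ded" with length 3

3


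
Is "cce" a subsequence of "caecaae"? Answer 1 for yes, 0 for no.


Check if "cce" is a subsequence of "caecaae"
Greedy scan:
  Position 0 ('c'): matches sub[0] = 'c'
  Position 1 ('a'): no match needed
  Position 2 ('e'): no match needed
  Position 3 ('c'): matches sub[1] = 'c'
  Position 4 ('a'): no match needed
  Position 5 ('a'): no match needed
  Position 6 ('e'): matches sub[2] = 'e'
All 3 characters matched => is a subsequence

1
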